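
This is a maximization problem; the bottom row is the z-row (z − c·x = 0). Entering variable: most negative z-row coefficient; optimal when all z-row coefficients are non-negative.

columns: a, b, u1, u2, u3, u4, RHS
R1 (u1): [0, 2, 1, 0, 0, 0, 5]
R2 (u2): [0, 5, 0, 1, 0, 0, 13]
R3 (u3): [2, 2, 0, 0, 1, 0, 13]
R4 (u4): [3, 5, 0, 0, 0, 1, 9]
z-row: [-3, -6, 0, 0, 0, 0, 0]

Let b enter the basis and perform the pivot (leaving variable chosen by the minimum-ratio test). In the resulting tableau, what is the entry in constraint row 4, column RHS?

9/5

Ratio test on column b — row 1: 5/2 = 5/2; row 2: 13/5 = 13/5; row 3: 13/2 = 13/2; row 4: 9/5 = 9/5. Minimum is 9/5 at row 4 (u4 leaves); pivot element 5.
Divide row 4 by 5; eliminate column b from the other rows.
In the new row 4, the RHS entry is the old entry divided by the pivot: 9/5 = 9/5.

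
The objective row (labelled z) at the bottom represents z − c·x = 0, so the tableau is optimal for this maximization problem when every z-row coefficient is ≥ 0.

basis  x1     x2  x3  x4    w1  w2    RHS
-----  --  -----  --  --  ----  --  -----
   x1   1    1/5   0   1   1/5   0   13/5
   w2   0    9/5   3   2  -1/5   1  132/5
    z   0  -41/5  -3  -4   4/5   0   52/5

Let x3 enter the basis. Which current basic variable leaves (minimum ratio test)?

w2

Column x3 entries and ratios — x1: 0 ≤ 0, skip; w2: (132/5)/3 = 44/5.
Smallest ratio is 44/5 in the row of w2, so w2 leaves.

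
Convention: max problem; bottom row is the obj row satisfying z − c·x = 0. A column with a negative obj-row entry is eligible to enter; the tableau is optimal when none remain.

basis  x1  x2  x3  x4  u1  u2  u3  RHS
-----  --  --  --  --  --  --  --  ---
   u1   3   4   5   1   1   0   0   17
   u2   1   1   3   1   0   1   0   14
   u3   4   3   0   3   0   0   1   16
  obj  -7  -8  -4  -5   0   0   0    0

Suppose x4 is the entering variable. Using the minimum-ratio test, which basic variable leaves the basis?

u3

Column x4 entries and ratios — u1: 17/1 = 17; u2: 14/1 = 14; u3: 16/3 = 16/3.
Smallest ratio is 16/3 in the row of u3, so u3 leaves.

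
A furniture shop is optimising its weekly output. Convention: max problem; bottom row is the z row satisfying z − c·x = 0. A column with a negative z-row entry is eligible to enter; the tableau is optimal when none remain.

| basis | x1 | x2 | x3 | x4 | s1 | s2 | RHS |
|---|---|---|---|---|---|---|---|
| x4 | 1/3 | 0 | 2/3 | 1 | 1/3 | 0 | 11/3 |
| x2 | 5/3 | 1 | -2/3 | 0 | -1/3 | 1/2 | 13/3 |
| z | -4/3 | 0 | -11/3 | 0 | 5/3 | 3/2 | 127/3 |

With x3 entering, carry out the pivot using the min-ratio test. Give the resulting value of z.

125/2

Ratio test on column x3 — row 1: (11/3)/(2/3) = 11/2; row 2: entry -2/3 ≤ 0. Minimum is 11/2 at row 1 (x4 leaves); pivot element 2/3.
Pivot on row 1; the z-row RHS becomes 127/3 − (-11/3)·(11/2) = 125/2.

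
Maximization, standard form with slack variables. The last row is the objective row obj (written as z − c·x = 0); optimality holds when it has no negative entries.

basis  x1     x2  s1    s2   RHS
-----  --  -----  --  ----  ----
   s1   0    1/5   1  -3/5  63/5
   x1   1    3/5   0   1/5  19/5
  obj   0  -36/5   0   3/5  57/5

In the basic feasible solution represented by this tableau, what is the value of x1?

x1 is basic (row 2); its value is the RHS of that row, 19/5.

19/5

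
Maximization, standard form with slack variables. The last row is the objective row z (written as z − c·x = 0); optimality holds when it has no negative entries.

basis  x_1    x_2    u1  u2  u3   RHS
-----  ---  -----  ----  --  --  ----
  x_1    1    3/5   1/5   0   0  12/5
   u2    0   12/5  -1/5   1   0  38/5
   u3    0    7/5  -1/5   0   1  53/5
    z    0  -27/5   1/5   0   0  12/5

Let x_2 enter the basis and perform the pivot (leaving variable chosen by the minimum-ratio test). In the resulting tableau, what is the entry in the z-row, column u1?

-1/4

Ratio test on column x_2 — row 1: (12/5)/(3/5) = 4; row 2: (38/5)/(12/5) = 19/6; row 3: (53/5)/(7/5) = 53/7. Minimum is 19/6 at row 2 (u2 leaves); pivot element 12/5.
Divide row 2 by 12/5; eliminate column x_2 from the other rows.
z-row update in column u1: 1/5 − (-27/5)·(-1/12) = -1/4.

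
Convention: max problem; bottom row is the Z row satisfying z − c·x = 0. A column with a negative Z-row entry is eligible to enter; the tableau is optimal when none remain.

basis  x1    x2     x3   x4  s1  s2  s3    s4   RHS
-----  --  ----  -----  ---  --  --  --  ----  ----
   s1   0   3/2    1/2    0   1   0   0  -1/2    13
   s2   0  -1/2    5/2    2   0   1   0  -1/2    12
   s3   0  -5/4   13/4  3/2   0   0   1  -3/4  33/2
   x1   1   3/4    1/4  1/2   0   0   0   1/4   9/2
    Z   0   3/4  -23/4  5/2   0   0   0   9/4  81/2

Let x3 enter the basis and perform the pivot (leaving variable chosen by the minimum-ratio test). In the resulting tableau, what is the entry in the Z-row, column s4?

11/10

Ratio test on column x3 — row 1: 13/(1/2) = 26; row 2: 12/(5/2) = 24/5; row 3: (33/2)/(13/4) = 66/13; row 4: (9/2)/(1/4) = 18. Minimum is 24/5 at row 2 (s2 leaves); pivot element 5/2.
Divide row 2 by 5/2; eliminate column x3 from the other rows.
Z-row update in column s4: 9/4 − (-23/4)·(-1/5) = 11/10.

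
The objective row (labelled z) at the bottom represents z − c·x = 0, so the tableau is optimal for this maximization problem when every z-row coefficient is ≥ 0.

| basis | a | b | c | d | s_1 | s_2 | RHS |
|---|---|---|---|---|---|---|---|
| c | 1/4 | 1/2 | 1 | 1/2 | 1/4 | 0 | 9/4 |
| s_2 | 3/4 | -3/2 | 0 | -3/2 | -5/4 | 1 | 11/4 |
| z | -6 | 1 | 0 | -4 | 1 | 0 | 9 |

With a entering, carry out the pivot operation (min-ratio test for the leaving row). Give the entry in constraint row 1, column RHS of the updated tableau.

Ratio test on column a — row 1: (9/4)/(1/4) = 9; row 2: (11/4)/(3/4) = 11/3. Minimum is 11/3 at row 2 (s_2 leaves); pivot element 3/4.
Divide row 2 by 3/4; eliminate column a from the other rows.
Row 1 update in column RHS: 9/4 − (1/4)·(11/3) = 4/3.

4/3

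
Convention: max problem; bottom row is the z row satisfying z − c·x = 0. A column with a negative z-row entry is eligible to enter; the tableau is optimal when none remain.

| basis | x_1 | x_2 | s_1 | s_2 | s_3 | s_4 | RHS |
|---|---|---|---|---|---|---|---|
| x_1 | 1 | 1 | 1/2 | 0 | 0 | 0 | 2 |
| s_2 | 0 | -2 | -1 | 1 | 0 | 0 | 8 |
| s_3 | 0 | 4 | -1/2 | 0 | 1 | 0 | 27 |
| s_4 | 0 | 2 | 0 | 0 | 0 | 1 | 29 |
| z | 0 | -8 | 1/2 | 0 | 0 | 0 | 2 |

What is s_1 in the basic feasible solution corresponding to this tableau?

0

s_1 is not in the basis, so in the current basic feasible solution s_1 = 0.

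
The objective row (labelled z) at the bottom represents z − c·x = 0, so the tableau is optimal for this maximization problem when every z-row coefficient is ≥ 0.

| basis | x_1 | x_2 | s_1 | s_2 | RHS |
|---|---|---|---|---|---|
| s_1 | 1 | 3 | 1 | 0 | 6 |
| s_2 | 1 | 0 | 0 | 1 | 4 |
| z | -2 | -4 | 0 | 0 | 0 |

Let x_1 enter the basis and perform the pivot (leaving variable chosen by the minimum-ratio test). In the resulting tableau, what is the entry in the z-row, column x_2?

-4

Ratio test on column x_1 — row 1: 6/1 = 6; row 2: 4/1 = 4. Minimum is 4 at row 2 (s_2 leaves); pivot element 1.
Divide row 2 by 1; eliminate column x_1 from the other rows.
z-row update in column x_2: -4 − (-2)·0 = -4.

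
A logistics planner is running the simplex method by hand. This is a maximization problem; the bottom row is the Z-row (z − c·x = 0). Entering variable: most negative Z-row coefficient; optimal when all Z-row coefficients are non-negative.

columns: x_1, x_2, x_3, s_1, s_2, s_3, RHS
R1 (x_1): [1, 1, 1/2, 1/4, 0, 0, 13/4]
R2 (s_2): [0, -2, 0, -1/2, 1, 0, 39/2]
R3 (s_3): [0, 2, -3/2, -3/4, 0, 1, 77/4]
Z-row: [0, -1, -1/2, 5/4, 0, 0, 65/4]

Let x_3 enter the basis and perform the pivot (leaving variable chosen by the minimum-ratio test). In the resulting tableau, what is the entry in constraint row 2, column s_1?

-1/2

Ratio test on column x_3 — row 1: (13/4)/(1/2) = 13/2; row 2: entry 0 ≤ 0; row 3: entry -3/2 ≤ 0. Minimum is 13/2 at row 1 (x_1 leaves); pivot element 1/2.
Divide row 1 by 1/2; eliminate column x_3 from the other rows.
Row 2 update in column s_1: -1/2 − 0·(1/2) = -1/2.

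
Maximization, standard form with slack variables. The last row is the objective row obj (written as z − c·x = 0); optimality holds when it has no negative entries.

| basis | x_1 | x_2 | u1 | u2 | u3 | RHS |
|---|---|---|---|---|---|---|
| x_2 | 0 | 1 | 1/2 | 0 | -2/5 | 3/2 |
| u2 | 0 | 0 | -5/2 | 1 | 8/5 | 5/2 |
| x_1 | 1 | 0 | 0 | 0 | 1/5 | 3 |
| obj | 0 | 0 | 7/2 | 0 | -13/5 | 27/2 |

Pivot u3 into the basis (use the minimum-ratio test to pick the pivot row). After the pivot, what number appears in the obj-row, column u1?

Ratio test on column u3 — row 1: entry -2/5 ≤ 0; row 2: (5/2)/(8/5) = 25/16; row 3: 3/(1/5) = 15. Minimum is 25/16 at row 2 (u2 leaves); pivot element 8/5.
Divide row 2 by 8/5; eliminate column u3 from the other rows.
obj-row update in column u1: 7/2 − (-13/5)·(-25/16) = -9/16.

-9/16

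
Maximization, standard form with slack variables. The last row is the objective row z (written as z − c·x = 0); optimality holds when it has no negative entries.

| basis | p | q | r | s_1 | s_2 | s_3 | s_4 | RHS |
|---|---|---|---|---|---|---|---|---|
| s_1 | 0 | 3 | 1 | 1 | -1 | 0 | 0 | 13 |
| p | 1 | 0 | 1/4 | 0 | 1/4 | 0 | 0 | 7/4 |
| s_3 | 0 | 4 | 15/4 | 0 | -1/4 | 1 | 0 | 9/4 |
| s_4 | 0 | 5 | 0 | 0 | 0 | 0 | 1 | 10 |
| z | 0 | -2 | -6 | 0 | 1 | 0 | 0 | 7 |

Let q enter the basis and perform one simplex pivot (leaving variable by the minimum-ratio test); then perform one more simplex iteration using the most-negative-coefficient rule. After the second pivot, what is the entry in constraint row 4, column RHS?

10

Ratio test on column q — row 1: 13/3 = 13/3; row 2: entry 0 ≤ 0; row 3: (9/4)/4 = 9/16; row 4: 10/5 = 2. Minimum is 9/16 at row 3 (s_3 leaves); pivot element 4.
Divide row 3 by 4; eliminate column q from the other rows.
Second iteration: most negative z-row entry is -33/8 in column r, so r enters.
Ratio test on column r — row 1: entry -29/16 ≤ 0; row 2: (7/4)/(1/4) = 7; row 3: (9/16)/(15/16) = 3/5; row 4: entry -75/16 ≤ 0. Minimum is 3/5 at row 3 (q leaves); pivot element 15/16.
Divide row 3 by 15/16; eliminate column r from the other rows.
After both pivots, the entry at constraint row 4, column RHS is 10.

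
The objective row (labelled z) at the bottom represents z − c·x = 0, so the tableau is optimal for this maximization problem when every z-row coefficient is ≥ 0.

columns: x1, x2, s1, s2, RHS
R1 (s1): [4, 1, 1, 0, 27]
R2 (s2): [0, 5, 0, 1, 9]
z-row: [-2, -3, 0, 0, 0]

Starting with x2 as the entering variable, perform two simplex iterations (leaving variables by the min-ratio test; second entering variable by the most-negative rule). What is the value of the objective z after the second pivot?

Ratio test on column x2 — row 1: 27/1 = 27; row 2: 9/5 = 9/5. Minimum is 9/5 at row 2 (s2 leaves); pivot element 5.
Pivot on row 2; the z-row RHS becomes 0 − (-3)·(9/5) = 27/5.
Next entering variable (most negative z-row entry -2): x1.
Ratio test on column x1 — row 1: (126/5)/4 = 63/10; row 2: entry 0 ≤ 0. Minimum is 63/10 at row 1 (s1 leaves); pivot element 4.
After the second pivot the z-row RHS is 27/5 − (-2)·(63/10) = 18.

18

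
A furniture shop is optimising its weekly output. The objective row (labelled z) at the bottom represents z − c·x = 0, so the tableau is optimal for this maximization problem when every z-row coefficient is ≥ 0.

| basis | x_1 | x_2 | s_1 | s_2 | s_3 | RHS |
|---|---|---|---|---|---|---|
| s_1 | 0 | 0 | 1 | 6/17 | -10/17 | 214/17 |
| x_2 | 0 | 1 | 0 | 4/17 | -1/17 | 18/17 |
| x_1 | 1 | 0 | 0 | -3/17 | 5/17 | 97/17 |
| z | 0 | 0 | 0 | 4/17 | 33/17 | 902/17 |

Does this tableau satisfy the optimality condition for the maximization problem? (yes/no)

yes

Every z-row coefficient is ≥ 0, so the tableau is optimal.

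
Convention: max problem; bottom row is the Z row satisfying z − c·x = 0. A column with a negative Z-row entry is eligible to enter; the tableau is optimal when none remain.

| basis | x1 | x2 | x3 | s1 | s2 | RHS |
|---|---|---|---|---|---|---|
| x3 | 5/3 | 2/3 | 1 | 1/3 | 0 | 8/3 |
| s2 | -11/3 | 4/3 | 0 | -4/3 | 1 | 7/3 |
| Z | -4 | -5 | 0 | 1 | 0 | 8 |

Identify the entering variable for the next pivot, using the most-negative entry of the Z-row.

Negative Z-row entries: x1: -4, x2: -5.
The most negative is -5 in column x2, so x2 enters.

x2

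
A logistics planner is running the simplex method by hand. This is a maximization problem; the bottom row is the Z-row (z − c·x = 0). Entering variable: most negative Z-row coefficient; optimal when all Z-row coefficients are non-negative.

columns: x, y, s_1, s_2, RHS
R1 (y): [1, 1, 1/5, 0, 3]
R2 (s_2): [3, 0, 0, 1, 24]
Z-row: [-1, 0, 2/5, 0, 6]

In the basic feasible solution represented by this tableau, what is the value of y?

3

y is basic (row 1); its value is the RHS of that row, 3.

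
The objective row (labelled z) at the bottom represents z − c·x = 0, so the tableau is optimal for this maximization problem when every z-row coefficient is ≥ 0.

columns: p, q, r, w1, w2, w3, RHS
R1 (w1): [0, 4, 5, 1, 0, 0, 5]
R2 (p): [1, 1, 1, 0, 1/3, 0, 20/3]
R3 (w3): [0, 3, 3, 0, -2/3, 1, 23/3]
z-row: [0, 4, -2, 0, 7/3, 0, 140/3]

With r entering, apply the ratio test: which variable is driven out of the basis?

w1

Column r entries and ratios — w1: 5/5 = 1; p: (20/3)/1 = 20/3; w3: (23/3)/3 = 23/9.
Smallest ratio is 1 in the row of w1, so w1 leaves.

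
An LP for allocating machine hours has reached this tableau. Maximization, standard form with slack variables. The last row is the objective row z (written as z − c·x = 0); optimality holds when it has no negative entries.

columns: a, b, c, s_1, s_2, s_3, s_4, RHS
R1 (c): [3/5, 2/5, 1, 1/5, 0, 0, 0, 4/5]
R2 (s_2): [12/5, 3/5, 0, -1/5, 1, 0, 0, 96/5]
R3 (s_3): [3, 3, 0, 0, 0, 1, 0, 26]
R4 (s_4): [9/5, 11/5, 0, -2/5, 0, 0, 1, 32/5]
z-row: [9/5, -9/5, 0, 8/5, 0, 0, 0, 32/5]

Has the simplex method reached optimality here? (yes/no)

no

The z-row has a negative entry -9/5 in column b, so it is not optimal.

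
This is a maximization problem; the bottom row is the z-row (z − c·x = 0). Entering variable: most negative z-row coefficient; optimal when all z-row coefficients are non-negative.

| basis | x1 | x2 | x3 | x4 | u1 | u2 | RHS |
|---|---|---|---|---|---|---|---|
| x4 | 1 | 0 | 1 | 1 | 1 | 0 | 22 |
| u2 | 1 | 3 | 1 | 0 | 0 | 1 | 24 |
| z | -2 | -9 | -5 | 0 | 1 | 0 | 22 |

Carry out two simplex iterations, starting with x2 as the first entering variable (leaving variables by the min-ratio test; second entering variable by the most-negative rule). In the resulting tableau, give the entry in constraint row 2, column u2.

Ratio test on column x2 — row 1: entry 0 ≤ 0; row 2: 24/3 = 8. Minimum is 8 at row 2 (u2 leaves); pivot element 3.
Divide row 2 by 3; eliminate column x2 from the other rows.
Second iteration: most negative z-row entry is -2 in column x3, so x3 enters.
Ratio test on column x3 — row 1: 22/1 = 22; row 2: 8/(1/3) = 24. Minimum is 22 at row 1 (x4 leaves); pivot element 1.
Divide row 1 by 1; eliminate column x3 from the other rows.
After both pivots, the entry at constraint row 2, column u2 is 1/3.

1/3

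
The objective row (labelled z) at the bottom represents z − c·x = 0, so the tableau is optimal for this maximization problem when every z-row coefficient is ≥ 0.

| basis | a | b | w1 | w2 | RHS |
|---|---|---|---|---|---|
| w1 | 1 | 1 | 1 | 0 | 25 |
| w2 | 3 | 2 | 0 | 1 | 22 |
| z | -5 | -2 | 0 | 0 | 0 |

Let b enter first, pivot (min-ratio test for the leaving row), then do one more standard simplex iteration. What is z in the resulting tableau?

Ratio test on column b — row 1: 25/1 = 25; row 2: 22/2 = 11. Minimum is 11 at row 2 (w2 leaves); pivot element 2.
Pivot on row 2; the z-row RHS becomes 0 − (-2)·11 = 22.
Next entering variable (most negative z-row entry -2): a.
Ratio test on column a — row 1: entry -1/2 ≤ 0; row 2: 11/(3/2) = 22/3. Minimum is 22/3 at row 2 (b leaves); pivot element 3/2.
After the second pivot the z-row RHS is 22 − (-2)·(22/3) = 110/3.

110/3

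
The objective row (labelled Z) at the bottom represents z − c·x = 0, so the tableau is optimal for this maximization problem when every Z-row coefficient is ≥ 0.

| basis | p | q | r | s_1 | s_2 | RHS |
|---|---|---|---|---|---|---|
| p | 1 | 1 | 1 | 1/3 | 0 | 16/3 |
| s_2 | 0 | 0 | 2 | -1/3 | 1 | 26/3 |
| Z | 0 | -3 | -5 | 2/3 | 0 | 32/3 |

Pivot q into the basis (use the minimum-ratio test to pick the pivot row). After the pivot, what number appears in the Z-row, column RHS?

80/3

Ratio test on column q — row 1: (16/3)/1 = 16/3; row 2: entry 0 ≤ 0. Minimum is 16/3 at row 1 (p leaves); pivot element 1.
Divide row 1 by 1; eliminate column q from the other rows.
Z-row update in column RHS: 32/3 − (-3)·(16/3) = 80/3.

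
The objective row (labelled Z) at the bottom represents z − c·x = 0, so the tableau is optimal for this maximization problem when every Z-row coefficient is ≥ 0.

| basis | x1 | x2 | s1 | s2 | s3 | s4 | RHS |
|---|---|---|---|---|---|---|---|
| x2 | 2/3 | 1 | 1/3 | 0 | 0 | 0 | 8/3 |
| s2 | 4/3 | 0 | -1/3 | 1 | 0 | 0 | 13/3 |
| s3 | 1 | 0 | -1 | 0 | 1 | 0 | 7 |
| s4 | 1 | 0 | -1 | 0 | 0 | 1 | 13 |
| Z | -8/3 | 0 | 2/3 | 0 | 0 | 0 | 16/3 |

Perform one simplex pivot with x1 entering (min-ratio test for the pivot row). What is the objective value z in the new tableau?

14

Ratio test on column x1 — row 1: (8/3)/(2/3) = 4; row 2: (13/3)/(4/3) = 13/4; row 3: 7/1 = 7; row 4: 13/1 = 13. Minimum is 13/4 at row 2 (s2 leaves); pivot element 4/3.
Pivot on row 2; the Z-row RHS becomes 16/3 − (-8/3)·(13/4) = 14.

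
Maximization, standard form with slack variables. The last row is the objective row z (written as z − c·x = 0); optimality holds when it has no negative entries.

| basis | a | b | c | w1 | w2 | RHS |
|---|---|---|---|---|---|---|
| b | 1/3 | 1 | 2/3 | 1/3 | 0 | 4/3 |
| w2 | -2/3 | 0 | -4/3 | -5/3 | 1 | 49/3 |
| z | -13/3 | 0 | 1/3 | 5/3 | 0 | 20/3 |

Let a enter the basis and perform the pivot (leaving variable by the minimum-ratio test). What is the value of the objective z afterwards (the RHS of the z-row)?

24

Ratio test on column a — row 1: (4/3)/(1/3) = 4; row 2: entry -2/3 ≤ 0. Minimum is 4 at row 1 (b leaves); pivot element 1/3.
Pivot on row 1; the z-row RHS becomes 20/3 − (-13/3)·4 = 24.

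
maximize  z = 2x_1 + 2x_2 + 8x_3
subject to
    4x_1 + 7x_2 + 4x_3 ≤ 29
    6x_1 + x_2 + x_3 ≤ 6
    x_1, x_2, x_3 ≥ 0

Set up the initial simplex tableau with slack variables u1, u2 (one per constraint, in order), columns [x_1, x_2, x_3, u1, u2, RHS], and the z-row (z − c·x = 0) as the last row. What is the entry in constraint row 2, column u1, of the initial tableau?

0

Slack u1 belongs to constraint 1; its column is the unit vector e_1, so the entry in row 2 is 0.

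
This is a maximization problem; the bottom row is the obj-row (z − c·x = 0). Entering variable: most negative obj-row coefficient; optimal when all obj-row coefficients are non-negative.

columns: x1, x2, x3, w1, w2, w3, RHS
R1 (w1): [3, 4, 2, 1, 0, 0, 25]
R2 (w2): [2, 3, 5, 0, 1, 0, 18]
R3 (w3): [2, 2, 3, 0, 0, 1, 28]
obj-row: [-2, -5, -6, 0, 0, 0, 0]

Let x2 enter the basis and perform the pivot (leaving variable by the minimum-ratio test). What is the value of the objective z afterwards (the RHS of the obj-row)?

Ratio test on column x2 — row 1: 25/4 = 25/4; row 2: 18/3 = 6; row 3: 28/2 = 14. Minimum is 6 at row 2 (w2 leaves); pivot element 3.
Pivot on row 2; the obj-row RHS becomes 0 − (-5)·6 = 30.

30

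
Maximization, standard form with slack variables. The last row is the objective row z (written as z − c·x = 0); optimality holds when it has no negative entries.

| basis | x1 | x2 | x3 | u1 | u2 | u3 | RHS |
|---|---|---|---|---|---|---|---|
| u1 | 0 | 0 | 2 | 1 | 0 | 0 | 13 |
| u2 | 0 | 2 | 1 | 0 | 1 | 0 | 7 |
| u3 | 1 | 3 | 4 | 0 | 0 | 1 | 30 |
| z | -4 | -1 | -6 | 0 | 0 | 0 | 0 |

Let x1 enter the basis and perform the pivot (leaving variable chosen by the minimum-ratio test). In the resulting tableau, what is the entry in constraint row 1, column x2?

0

Ratio test on column x1 — row 1: entry 0 ≤ 0; row 2: entry 0 ≤ 0; row 3: 30/1 = 30. Minimum is 30 at row 3 (u3 leaves); pivot element 1.
Divide row 3 by 1; eliminate column x1 from the other rows.
Row 1 update in column x2: 0 − 0·3 = 0.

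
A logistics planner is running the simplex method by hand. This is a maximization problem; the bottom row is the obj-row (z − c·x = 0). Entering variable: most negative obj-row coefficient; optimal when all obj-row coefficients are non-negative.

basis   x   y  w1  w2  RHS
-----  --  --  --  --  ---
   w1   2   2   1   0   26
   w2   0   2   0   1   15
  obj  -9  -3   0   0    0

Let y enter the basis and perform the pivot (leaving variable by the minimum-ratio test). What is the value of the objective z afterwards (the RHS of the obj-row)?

45/2

Ratio test on column y — row 1: 26/2 = 13; row 2: 15/2 = 15/2. Minimum is 15/2 at row 2 (w2 leaves); pivot element 2.
Pivot on row 2; the obj-row RHS becomes 0 − (-3)·(15/2) = 45/2.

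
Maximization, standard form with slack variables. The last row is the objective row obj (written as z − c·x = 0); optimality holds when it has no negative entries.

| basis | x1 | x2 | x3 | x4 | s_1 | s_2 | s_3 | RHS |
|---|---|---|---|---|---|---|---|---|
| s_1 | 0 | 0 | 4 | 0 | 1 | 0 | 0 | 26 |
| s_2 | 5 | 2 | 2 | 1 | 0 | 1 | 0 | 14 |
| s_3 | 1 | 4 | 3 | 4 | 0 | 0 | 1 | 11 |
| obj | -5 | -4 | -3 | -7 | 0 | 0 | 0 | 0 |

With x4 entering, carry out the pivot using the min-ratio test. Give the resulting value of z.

77/4

Ratio test on column x4 — row 1: entry 0 ≤ 0; row 2: 14/1 = 14; row 3: 11/4 = 11/4. Minimum is 11/4 at row 3 (s_3 leaves); pivot element 4.
Pivot on row 3; the obj-row RHS becomes 0 − (-7)·(11/4) = 77/4.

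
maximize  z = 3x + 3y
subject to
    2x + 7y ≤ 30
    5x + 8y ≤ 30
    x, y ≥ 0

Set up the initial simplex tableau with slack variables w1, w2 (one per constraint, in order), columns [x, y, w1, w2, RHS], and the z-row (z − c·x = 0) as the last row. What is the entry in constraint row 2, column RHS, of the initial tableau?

30

The RHS of constraint 2 is b_2 = 30.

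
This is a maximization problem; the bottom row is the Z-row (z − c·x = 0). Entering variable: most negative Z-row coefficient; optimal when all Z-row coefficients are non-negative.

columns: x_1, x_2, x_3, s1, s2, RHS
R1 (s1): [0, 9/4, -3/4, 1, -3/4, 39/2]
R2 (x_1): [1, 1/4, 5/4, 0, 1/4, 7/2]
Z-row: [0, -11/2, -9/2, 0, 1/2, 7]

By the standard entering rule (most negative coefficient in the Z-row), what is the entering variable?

x_2

Negative Z-row entries: x_2: -11/2, x_3: -9/2.
The most negative is -11/2 in column x_2, so x_2 enters.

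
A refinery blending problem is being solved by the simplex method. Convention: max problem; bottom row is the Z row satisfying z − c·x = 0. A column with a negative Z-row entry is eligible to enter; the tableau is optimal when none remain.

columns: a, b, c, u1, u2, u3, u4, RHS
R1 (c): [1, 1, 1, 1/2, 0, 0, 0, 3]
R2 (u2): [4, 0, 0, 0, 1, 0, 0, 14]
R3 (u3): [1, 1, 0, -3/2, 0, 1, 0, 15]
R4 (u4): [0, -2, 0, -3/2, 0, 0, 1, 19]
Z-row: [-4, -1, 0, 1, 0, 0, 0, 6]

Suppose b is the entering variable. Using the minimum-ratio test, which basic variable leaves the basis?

c

Column b entries and ratios — c: 3/1 = 3; u2: 0 ≤ 0, skip; u3: 15/1 = 15; u4: -2 ≤ 0, skip.
Smallest ratio is 3 in the row of c, so c leaves.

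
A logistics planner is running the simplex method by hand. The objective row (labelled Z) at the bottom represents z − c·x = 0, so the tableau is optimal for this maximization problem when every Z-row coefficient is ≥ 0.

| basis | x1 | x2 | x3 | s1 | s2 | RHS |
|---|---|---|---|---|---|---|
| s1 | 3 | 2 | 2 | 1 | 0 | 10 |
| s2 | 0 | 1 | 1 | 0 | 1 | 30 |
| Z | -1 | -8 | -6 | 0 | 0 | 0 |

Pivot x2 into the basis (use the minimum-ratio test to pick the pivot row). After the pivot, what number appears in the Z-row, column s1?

Ratio test on column x2 — row 1: 10/2 = 5; row 2: 30/1 = 30. Minimum is 5 at row 1 (s1 leaves); pivot element 2.
Divide row 1 by 2; eliminate column x2 from the other rows.
Z-row update in column s1: 0 − (-8)·(1/2) = 4.

4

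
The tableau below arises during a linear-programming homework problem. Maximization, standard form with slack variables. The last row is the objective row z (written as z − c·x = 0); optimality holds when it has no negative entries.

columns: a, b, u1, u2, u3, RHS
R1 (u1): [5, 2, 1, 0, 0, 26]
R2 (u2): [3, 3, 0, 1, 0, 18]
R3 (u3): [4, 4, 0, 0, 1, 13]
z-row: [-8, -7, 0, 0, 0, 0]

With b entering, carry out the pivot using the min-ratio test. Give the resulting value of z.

Ratio test on column b — row 1: 26/2 = 13; row 2: 18/3 = 6; row 3: 13/4 = 13/4. Minimum is 13/4 at row 3 (u3 leaves); pivot element 4.
Pivot on row 3; the z-row RHS becomes 0 − (-7)·(13/4) = 91/4.

91/4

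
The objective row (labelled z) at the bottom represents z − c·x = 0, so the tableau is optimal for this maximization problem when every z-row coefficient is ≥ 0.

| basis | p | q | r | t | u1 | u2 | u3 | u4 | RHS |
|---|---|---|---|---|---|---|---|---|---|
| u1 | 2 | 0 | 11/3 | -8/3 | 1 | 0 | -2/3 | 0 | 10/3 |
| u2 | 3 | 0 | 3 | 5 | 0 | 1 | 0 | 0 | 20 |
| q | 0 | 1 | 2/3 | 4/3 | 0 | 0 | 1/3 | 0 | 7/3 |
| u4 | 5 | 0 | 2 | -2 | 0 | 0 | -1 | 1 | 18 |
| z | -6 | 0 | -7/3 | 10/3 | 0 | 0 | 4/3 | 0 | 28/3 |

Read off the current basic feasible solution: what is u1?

u1 is basic (row 1); its value is the RHS of that row, 10/3.

10/3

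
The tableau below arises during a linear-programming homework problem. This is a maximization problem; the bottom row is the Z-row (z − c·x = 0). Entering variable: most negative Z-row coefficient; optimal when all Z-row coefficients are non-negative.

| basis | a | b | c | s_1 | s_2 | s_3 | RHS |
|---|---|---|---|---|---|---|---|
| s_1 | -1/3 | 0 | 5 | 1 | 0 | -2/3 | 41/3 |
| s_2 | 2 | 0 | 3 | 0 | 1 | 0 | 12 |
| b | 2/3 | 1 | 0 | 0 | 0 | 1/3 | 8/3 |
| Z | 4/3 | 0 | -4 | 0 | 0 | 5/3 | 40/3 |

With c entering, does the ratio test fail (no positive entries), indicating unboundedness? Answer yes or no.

no

Column c has positive entries in row(s) 1, 2, so the ratio test bounds it — not unbounded.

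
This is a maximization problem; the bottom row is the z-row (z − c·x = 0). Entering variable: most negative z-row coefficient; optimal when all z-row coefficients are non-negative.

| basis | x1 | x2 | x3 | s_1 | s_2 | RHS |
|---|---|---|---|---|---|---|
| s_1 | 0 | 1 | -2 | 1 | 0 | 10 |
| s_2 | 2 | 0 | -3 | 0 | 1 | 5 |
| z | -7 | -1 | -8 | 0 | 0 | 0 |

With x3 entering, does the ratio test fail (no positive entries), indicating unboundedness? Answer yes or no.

yes

Every constraint-row entry in column x3 is ≤ 0, so increasing x3 is unbounded.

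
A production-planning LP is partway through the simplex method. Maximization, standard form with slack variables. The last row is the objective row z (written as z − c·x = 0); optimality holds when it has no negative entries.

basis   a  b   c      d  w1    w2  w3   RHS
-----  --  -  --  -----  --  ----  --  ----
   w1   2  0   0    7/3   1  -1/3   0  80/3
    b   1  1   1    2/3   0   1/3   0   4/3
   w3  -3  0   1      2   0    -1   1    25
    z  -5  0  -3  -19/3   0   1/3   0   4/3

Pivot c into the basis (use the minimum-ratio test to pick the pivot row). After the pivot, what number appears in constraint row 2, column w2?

1/3

Ratio test on column c — row 1: entry 0 ≤ 0; row 2: (4/3)/1 = 4/3; row 3: 25/1 = 25. Minimum is 4/3 at row 2 (b leaves); pivot element 1.
Divide row 2 by 1; eliminate column c from the other rows.
In the new row 2, the w2 entry is the old entry divided by the pivot: (1/3)/1 = 1/3.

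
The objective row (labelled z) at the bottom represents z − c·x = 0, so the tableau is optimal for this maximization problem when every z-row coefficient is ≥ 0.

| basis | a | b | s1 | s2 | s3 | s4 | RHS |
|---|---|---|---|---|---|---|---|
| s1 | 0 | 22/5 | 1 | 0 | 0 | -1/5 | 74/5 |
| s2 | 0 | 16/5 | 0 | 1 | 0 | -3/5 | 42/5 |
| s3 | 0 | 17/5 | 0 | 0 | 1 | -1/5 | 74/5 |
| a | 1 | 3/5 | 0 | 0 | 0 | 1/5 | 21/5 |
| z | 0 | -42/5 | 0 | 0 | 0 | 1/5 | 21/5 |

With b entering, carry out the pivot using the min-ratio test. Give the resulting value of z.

105/4

Ratio test on column b — row 1: (74/5)/(22/5) = 37/11; row 2: (42/5)/(16/5) = 21/8; row 3: (74/5)/(17/5) = 74/17; row 4: (21/5)/(3/5) = 7. Minimum is 21/8 at row 2 (s2 leaves); pivot element 16/5.
Pivot on row 2; the z-row RHS becomes 21/5 − (-42/5)·(21/8) = 105/4.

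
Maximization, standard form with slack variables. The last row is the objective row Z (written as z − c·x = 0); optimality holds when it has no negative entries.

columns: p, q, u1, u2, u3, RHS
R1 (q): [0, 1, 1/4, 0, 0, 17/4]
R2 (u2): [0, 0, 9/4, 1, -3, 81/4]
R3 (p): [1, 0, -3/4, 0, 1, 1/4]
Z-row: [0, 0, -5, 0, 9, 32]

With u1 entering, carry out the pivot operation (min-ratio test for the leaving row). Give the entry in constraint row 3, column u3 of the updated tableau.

0

Ratio test on column u1 — row 1: (17/4)/(1/4) = 17; row 2: (81/4)/(9/4) = 9; row 3: entry -3/4 ≤ 0. Minimum is 9 at row 2 (u2 leaves); pivot element 9/4.
Divide row 2 by 9/4; eliminate column u1 from the other rows.
Row 3 update in column u3: 1 − (-3/4)·(-4/3) = 0.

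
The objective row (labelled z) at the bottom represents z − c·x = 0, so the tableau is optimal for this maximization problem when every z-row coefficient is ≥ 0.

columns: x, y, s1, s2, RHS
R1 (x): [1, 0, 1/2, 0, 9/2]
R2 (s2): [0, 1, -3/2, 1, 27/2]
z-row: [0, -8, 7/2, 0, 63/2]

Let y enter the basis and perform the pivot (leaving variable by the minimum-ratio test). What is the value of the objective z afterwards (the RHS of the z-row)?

Ratio test on column y — row 1: entry 0 ≤ 0; row 2: (27/2)/1 = 27/2. Minimum is 27/2 at row 2 (s2 leaves); pivot element 1.
Pivot on row 2; the z-row RHS becomes 63/2 − (-8)·(27/2) = 279/2.

279/2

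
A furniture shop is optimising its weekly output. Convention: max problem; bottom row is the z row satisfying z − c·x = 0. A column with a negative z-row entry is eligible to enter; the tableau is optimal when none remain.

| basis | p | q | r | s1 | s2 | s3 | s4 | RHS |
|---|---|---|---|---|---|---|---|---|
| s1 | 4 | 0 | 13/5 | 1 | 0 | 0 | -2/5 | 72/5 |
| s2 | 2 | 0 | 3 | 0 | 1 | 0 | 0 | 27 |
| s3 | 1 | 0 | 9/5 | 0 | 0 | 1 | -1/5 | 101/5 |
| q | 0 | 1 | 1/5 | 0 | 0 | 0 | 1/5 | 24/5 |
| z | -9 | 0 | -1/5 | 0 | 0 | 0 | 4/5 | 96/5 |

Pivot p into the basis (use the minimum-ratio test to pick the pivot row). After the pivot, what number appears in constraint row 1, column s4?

-1/10

Ratio test on column p — row 1: (72/5)/4 = 18/5; row 2: 27/2 = 27/2; row 3: (101/5)/1 = 101/5; row 4: entry 0 ≤ 0. Minimum is 18/5 at row 1 (s1 leaves); pivot element 4.
Divide row 1 by 4; eliminate column p from the other rows.
In the new row 1, the s4 entry is the old entry divided by the pivot: (-2/5)/4 = -1/10.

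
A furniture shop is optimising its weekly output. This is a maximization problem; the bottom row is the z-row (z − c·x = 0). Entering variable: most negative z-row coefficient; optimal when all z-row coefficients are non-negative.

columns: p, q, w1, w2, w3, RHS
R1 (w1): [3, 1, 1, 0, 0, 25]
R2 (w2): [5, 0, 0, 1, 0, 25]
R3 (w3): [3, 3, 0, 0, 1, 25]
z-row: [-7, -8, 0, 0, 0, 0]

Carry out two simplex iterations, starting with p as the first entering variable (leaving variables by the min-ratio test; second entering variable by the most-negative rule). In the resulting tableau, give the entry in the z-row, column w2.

Ratio test on column p — row 1: 25/3 = 25/3; row 2: 25/5 = 5; row 3: 25/3 = 25/3. Minimum is 5 at row 2 (w2 leaves); pivot element 5.
Divide row 2 by 5; eliminate column p from the other rows.
Second iteration: most negative z-row entry is -8 in column q, so q enters.
Ratio test on column q — row 1: 10/1 = 10; row 2: entry 0 ≤ 0; row 3: 10/3 = 10/3. Minimum is 10/3 at row 3 (w3 leaves); pivot element 3.
Divide row 3 by 3; eliminate column q from the other rows.
After both pivots, the entry at the z-row, column w2 is -1/5.

-1/5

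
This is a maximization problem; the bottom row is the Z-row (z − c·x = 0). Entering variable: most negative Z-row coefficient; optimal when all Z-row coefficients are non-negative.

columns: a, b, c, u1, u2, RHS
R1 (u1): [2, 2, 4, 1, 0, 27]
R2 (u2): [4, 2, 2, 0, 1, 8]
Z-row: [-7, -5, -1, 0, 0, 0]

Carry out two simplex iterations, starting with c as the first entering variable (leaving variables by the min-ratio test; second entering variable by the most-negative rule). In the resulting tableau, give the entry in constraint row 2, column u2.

1/4

Ratio test on column c — row 1: 27/4 = 27/4; row 2: 8/2 = 4. Minimum is 4 at row 2 (u2 leaves); pivot element 2.
Divide row 2 by 2; eliminate column c from the other rows.
Second iteration: most negative Z-row entry is -5 in column a, so a enters.
Ratio test on column a — row 1: entry -6 ≤ 0; row 2: 4/2 = 2. Minimum is 2 at row 2 (c leaves); pivot element 2.
Divide row 2 by 2; eliminate column a from the other rows.
After both pivots, the entry at constraint row 2, column u2 is 1/4.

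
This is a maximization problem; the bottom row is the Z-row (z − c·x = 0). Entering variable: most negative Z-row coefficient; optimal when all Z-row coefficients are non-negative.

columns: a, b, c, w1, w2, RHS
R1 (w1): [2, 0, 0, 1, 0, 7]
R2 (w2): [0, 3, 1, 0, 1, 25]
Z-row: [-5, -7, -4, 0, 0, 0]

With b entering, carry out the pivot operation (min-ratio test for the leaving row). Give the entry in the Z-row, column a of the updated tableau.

-5

Ratio test on column b — row 1: entry 0 ≤ 0; row 2: 25/3 = 25/3. Minimum is 25/3 at row 2 (w2 leaves); pivot element 3.
Divide row 2 by 3; eliminate column b from the other rows.
Z-row update in column a: -5 − (-7)·0 = -5.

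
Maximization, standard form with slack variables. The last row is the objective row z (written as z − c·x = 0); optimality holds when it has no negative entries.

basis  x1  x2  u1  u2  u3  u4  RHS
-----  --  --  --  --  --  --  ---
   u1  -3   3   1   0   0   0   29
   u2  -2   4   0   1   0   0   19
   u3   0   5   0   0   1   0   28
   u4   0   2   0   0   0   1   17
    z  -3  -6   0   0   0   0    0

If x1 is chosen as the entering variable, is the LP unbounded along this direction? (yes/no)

yes

Every constraint-row entry in column x1 is ≤ 0, so increasing x1 is unbounded.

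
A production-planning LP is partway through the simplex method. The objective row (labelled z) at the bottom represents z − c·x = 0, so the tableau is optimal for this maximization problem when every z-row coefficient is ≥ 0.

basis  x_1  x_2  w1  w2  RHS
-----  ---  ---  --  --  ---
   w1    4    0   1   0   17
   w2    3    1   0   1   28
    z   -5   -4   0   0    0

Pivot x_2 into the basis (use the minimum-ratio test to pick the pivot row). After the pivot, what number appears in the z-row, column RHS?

112

Ratio test on column x_2 — row 1: entry 0 ≤ 0; row 2: 28/1 = 28. Minimum is 28 at row 2 (w2 leaves); pivot element 1.
Divide row 2 by 1; eliminate column x_2 from the other rows.
z-row update in column RHS: 0 − (-4)·28 = 112.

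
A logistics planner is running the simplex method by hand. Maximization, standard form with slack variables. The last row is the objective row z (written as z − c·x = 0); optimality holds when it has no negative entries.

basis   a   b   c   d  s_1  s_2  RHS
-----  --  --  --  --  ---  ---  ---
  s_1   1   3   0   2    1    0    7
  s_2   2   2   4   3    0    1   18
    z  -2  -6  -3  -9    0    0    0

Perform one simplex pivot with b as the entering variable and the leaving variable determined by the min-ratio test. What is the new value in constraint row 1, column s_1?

1/3

Ratio test on column b — row 1: 7/3 = 7/3; row 2: 18/2 = 9. Minimum is 7/3 at row 1 (s_1 leaves); pivot element 3.
Divide row 1 by 3; eliminate column b from the other rows.
In the new row 1, the s_1 entry is the old entry divided by the pivot: 1/3 = 1/3.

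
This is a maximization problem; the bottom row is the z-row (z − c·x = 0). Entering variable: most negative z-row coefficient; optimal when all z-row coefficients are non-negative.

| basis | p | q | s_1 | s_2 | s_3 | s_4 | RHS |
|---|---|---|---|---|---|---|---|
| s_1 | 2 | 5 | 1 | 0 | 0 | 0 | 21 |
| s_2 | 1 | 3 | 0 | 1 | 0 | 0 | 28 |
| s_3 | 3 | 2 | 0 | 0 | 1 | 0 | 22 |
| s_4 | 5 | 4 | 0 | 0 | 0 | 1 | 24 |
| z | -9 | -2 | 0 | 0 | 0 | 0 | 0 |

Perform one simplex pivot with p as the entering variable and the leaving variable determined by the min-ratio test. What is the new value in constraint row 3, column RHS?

Ratio test on column p — row 1: 21/2 = 21/2; row 2: 28/1 = 28; row 3: 22/3 = 22/3; row 4: 24/5 = 24/5. Minimum is 24/5 at row 4 (s_4 leaves); pivot element 5.
Divide row 4 by 5; eliminate column p from the other rows.
Row 3 update in column RHS: 22 − 3·(24/5) = 38/5.

38/5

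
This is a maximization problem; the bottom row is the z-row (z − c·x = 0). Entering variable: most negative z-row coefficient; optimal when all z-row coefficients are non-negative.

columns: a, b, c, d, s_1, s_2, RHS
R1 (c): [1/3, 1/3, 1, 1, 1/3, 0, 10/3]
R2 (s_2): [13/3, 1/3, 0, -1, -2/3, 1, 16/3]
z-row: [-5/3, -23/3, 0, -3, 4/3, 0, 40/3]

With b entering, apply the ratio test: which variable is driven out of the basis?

c

Column b entries and ratios — c: (10/3)/(1/3) = 10; s_2: (16/3)/(1/3) = 16.
Smallest ratio is 10 in the row of c, so c leaves.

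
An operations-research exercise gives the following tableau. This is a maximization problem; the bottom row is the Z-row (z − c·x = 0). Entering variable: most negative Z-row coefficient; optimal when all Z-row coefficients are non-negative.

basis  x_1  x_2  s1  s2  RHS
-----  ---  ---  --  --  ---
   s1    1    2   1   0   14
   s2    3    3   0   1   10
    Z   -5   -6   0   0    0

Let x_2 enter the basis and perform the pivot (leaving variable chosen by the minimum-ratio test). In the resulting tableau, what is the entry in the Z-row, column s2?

Ratio test on column x_2 — row 1: 14/2 = 7; row 2: 10/3 = 10/3. Minimum is 10/3 at row 2 (s2 leaves); pivot element 3.
Divide row 2 by 3; eliminate column x_2 from the other rows.
Z-row update in column s2: 0 − (-6)·(1/3) = 2.

2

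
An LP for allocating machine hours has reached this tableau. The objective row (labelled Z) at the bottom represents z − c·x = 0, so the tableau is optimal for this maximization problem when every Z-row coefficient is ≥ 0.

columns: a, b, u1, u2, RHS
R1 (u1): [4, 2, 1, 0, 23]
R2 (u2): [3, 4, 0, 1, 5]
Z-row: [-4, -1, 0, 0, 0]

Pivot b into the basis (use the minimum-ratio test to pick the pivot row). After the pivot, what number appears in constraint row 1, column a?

Ratio test on column b — row 1: 23/2 = 23/2; row 2: 5/4 = 5/4. Minimum is 5/4 at row 2 (u2 leaves); pivot element 4.
Divide row 2 by 4; eliminate column b from the other rows.
Row 1 update in column a: 4 − 2·(3/4) = 5/2.

5/2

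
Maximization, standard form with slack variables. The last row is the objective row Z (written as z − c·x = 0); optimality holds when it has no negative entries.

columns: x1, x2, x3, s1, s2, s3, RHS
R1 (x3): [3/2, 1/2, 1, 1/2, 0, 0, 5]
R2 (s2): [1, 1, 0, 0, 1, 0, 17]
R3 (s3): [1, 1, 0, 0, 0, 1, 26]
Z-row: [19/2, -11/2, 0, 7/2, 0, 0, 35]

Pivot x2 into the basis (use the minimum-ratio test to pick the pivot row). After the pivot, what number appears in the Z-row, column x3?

11

Ratio test on column x2 — row 1: 5/(1/2) = 10; row 2: 17/1 = 17; row 3: 26/1 = 26. Minimum is 10 at row 1 (x3 leaves); pivot element 1/2.
Divide row 1 by 1/2; eliminate column x2 from the other rows.
Z-row update in column x3: 0 − (-11/2)·2 = 11.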